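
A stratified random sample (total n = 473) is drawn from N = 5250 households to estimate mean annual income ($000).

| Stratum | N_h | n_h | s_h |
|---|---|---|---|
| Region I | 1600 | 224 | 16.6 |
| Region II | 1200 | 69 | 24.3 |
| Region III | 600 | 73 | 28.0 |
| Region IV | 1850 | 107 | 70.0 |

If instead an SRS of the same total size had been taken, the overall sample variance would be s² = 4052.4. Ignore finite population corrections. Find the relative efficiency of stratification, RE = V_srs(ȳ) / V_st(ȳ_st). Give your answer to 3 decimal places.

V̂(ȳ_st) = Σ W_h² s_h²/n_h, with W_h = N_h/N and N = 5250:
  stratum Region I: (1600/5250)²·16.6²/224 = 0.114259
  stratum Region II: (1200/5250)²·24.3²/69 = 0.447103
  stratum Region III: (600/5250)²·28.0²/73 = 0.140274
  stratum Region IV: (1850/5250)²·70.0²/107 = 5.6864
V_st = 6.38803
V_srs = s²/n = 4052.4/473 = 8.56744
Relative efficiency = V_srs / V_st = 8.56744/6.38803 = 1.3412

RE ≈ 1.341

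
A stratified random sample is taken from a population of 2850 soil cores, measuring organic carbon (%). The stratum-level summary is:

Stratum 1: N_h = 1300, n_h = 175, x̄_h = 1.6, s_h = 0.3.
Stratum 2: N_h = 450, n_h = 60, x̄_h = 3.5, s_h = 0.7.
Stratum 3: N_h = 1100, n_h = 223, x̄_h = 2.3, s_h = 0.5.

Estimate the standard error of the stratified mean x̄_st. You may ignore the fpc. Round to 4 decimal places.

SE(x̄_st) ≈ 0.0219

V̂(x̄_st) = Σ W_h² s_h²/n_h, with W_h = N_h/N and N = 2850:
  stratum 1: (1300/2850)²·0.3²/175 = 0.000107004
  stratum 2: (450/2850)²·0.7²/60 = 0.000203601
  stratum 3: (1100/2850)²·0.5²/223 = 0.000167006
V̂(x̄_st) = 0.000477611
SE(x̄_st) = √0.000477611 = 0.0218543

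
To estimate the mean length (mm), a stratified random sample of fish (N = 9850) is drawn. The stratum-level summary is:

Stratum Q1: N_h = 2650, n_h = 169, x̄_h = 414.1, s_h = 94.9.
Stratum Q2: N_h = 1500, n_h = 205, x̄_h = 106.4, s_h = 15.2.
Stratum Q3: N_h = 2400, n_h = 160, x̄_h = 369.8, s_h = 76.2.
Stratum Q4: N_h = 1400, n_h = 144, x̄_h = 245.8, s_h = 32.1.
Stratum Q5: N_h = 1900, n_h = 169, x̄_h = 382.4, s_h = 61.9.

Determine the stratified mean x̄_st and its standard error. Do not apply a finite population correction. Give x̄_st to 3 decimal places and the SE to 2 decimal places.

x̄_st = Σ W_h x̄_h = (2650·414.1 + 1500·106.4 + 2400·369.8 + 1400·245.8 + 1900·382.4)/9850 = 326.41269
V̂(x̄_st) = Σ W_h² s_h²/n_h, with W_h = N_h/N and N = 9850:
  stratum Q1: (2650/9850)²·94.9²/169 = 3.85714
  stratum Q2: (1500/9850)²·15.2²/205 = 0.0261363
  stratum Q3: (2400/9850)²·76.2²/160 = 2.15447
  stratum Q4: (1400/9850)²·32.1²/144 = 0.144554
  stratum Q5: (1900/9850)²·61.9²/169 = 0.843586
V̂(x̄_st) = 7.02588
SE(x̄_st) = √7.02588 = 2.65064

x̄_st ≈ 326.413, SE ≈ 2.65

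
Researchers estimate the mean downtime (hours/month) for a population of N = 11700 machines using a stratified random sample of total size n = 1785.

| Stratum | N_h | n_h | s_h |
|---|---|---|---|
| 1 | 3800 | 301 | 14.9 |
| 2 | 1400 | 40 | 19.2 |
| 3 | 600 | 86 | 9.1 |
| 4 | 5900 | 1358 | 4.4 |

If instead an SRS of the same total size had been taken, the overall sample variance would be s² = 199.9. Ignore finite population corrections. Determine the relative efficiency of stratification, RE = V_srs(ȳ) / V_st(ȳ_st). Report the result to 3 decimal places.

RE ≈ 0.519

V̂(ȳ_st) = Σ W_h² s_h²/n_h, with W_h = N_h/N and N = 11700:
  stratum 1: (3800/11700)²·14.9²/301 = 0.0778039
  stratum 2: (1400/11700)²·19.2²/40 = 0.131955
  stratum 3: (600/11700)²·9.1²/86 = 0.0025323
  stratum 4: (5900/11700)²·4.4²/1358 = 0.00362525
V_st = 0.215917
V_srs = s²/n = 199.9/1785 = 0.111989
Relative efficiency = V_srs / V_st = 0.111989/0.215917 = 0.5187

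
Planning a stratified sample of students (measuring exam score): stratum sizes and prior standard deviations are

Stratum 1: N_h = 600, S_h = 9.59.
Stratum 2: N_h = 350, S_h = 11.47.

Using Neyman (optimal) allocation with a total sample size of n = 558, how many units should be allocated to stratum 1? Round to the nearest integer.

329

Neyman allocation: n_h = n · N_h S_h / Σ N_i S_i, with n = 558.
  stratum 1: N_h·S_h = 600·9.59 = 5754.00
  stratum 2: N_h·S_h = 350·11.47 = 4014.50
Σ N_h S_h = 9768.50
n for stratum 1 = 558·5754.00/9768.50 = 328.682 → 329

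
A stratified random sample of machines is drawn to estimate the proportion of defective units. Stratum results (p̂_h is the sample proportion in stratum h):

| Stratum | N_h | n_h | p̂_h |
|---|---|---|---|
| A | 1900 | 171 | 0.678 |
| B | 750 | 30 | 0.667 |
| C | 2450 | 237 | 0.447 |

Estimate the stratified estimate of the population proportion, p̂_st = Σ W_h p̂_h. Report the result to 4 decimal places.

p̂_st ≈ 0.5654

N = 5100; stratum weights W_h = N_h/N.
p̂_st = Σ W_h p̂_h = (1900·0.678 + 750·0.667 + 2450·0.447)/5100 = 0.56541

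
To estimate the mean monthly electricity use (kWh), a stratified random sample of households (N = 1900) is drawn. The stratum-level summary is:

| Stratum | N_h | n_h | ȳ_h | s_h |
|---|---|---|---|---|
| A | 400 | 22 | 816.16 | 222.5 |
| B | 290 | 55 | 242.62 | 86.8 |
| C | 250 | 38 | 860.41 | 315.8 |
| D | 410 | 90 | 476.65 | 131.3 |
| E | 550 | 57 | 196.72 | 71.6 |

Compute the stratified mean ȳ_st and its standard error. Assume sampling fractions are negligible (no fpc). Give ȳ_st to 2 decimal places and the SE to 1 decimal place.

ȳ_st ≈ 481.87, SE ≈ 12.8

ȳ_st = Σ W_h ȳ_h = (400·816.16 + 290·242.62 + 250·860.41 + 410·476.65 + 550·196.72)/1900 = 481.86779
V̂(ȳ_st) = Σ W_h² s_h²/n_h, with W_h = N_h/N and N = 1900:
  stratum A: (400/1900)²·222.5²/22 = 99.7356
  stratum B: (290/1900)²·86.8²/55 = 3.19128
  stratum C: (250/1900)²·315.8²/38 = 45.4374
  stratum D: (410/1900)²·131.3²/90 = 8.91964
  stratum E: (550/1900)²·71.6²/57 = 7.53649
V̂(ȳ_st) = 164.82
SE(ȳ_st) = √164.82 = 12.8382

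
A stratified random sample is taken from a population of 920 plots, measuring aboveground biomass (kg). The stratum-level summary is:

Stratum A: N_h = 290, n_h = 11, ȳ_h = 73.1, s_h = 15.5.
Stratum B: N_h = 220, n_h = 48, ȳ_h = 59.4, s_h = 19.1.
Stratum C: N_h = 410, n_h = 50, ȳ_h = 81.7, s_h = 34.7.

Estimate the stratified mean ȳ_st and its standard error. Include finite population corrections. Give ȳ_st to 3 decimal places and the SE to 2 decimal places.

ȳ_st ≈ 73.657, SE ≈ 2.57

ȳ_st = Σ W_h ȳ_h = (290·73.1 + 220·59.4 + 410·81.7)/920 = 73.65652
V̂(ȳ_st) = Σ W_h² (1 − n_h/N_h) s_h²/n_h, with W_h = N_h/N and N = 920:
  stratum A: (290/920)²·(1 − 11/290)·15.5²/11 = 2.08784
  stratum B: (220/920)²·(1 − 48/220)·19.1²/48 = 0.339782
  stratum C: (410/920)²·(1 − 50/410)·34.7²/50 = 4.19952
V̂(ȳ_st) = 6.62714
SE(ȳ_st) = √6.62714 = 2.57432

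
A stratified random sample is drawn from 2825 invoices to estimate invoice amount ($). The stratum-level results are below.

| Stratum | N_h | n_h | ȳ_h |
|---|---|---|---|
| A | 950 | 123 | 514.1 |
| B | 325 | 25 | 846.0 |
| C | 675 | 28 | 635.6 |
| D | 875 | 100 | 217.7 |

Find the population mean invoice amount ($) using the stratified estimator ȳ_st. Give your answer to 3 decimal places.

ȳ_st ≈ 489.509

N = Σ N_h = 2825. Stratum weights W_h = N_h/N.
ȳ_st = (950·514.1 + 325·846.0 + 675·635.6 + 875·217.7) / 2825 = 489.50885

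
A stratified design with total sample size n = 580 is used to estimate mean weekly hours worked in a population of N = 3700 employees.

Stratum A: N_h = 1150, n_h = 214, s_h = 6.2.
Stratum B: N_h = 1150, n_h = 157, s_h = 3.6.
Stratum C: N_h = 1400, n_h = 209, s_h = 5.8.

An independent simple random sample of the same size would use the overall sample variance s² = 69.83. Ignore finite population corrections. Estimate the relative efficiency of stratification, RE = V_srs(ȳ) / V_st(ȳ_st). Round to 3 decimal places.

V̂(ȳ_st) = Σ W_h² s_h²/n_h, with W_h = N_h/N and N = 3700:
  stratum A: (1150/3700)²·6.2²/214 = 0.0173525
  stratum B: (1150/3700)²·3.6²/157 = 0.00797439
  stratum C: (1400/3700)²·5.8²/209 = 0.0230442
V_st = 0.0483711
V_srs = s²/n = 69.83/580 = 0.120397
Relative efficiency = V_srs / V_st = 0.120397/0.0483711 = 2.4890

RE ≈ 2.489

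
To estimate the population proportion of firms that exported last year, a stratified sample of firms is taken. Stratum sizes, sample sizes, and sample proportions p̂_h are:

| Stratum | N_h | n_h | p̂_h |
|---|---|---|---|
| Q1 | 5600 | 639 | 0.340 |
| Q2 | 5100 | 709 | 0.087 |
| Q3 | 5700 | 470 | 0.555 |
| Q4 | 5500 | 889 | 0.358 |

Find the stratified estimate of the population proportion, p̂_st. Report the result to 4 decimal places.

N = 21900; stratum weights W_h = N_h/N.
p̂_st = Σ W_h p̂_h = (5600·0.340 + 5100·0.087 + 5700·0.555 + 5500·0.358)/21900 = 0.34156

p̂_st ≈ 0.3416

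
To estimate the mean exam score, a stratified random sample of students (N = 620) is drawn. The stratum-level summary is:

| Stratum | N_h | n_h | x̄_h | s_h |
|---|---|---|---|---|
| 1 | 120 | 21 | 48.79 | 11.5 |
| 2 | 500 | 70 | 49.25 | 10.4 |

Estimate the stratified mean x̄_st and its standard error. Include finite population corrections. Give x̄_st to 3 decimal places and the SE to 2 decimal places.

x̄_st = Σ W_h x̄_h = (120·48.79 + 500·49.25)/620 = 49.16097
V̂(x̄_st) = Σ W_h² (1 − n_h/N_h) s_h²/n_h, with W_h = N_h/N and N = 620:
  stratum 1: (120/620)²·(1 − 21/120)·11.5²/21 = 0.19463
  stratum 2: (500/620)²·(1 − 70/500)·10.4²/70 = 0.864219
V̂(x̄_st) = 1.05885
SE(x̄_st) = √1.05885 = 1.029

x̄_st ≈ 49.161, SE ≈ 1.03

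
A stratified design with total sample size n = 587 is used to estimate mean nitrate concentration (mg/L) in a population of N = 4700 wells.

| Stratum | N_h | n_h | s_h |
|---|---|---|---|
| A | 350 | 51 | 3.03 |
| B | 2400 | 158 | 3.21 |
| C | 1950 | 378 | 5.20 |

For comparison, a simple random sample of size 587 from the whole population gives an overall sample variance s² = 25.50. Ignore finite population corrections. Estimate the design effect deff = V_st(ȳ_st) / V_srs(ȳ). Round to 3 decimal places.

V̂(ȳ_st) = Σ W_h² s_h²/n_h, with W_h = N_h/N and N = 4700:
  stratum A: (350/4700)²·3.03²/51 = 0.000998287
  stratum B: (2400/4700)²·3.21²/158 = 0.0170051
  stratum C: (1950/4700)²·5.20²/378 = 0.0123137
V_st = 0.0303171
V_srs = s²/n = 25.50/587 = 0.0434412
deff = V_st / V_srs = 0.0303171/0.0434412 = 0.6979

deff ≈ 0.698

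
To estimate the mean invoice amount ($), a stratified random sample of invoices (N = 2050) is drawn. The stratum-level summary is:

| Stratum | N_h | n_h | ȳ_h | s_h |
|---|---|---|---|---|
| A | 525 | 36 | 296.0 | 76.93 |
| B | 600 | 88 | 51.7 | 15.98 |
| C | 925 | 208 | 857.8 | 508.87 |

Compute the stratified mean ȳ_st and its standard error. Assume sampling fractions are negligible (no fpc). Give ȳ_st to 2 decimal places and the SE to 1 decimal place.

ȳ_st ≈ 477.99, SE ≈ 16.3

ȳ_st = Σ W_h ȳ_h = (525·296.0 + 600·51.7 + 925·857.8)/2050 = 477.99268
V̂(ȳ_st) = Σ W_h² s_h²/n_h, with W_h = N_h/N and N = 2050:
  stratum A: (525/2050)²·76.93²/36 = 10.782
  stratum B: (600/2050)²·15.98²/88 = 0.24858
  stratum C: (925/2050)²·508.87²/208 = 253.47
V̂(ȳ_st) = 264.5
SE(ȳ_st) = √264.5 = 16.2635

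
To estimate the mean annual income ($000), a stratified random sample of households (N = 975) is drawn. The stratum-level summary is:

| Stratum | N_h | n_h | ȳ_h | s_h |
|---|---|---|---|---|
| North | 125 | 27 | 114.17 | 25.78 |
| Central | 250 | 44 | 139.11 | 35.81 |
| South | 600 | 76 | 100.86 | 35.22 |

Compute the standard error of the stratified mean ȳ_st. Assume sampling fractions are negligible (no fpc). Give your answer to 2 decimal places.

V̂(ȳ_st) = Σ W_h² s_h²/n_h, with W_h = N_h/N and N = 975:
  stratum North: (125/975)²·25.78²/27 = 0.404588
  stratum Central: (250/975)²·35.81²/44 = 1.91614
  stratum South: (600/975)²·35.22²/76 = 6.18099
V̂(ȳ_st) = 8.50172
SE(ȳ_st) = √8.50172 = 2.91577

SE(ȳ_st) ≈ 2.92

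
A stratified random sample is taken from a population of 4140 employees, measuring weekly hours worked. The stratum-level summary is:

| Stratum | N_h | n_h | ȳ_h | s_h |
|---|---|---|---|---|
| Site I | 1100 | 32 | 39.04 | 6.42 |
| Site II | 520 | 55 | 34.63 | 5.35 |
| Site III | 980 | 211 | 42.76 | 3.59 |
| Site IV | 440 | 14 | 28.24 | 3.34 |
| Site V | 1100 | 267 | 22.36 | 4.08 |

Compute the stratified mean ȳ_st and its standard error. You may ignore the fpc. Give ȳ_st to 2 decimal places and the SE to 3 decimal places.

ȳ_st = Σ W_h ȳ_h = (1100·39.04 + 520·34.63 + 980·42.76 + 440·28.24 + 1100·22.36)/4140 = 33.78696
V̂(ȳ_st) = Σ W_h² s_h²/n_h, with W_h = N_h/N and N = 4140:
  stratum Site I: (1100/4140)²·6.42²/32 = 0.0909295
  stratum Site II: (520/4140)²·5.35²/55 = 0.00821015
  stratum Site III: (980/4140)²·3.59²/211 = 0.00342261
  stratum Site IV: (440/4140)²·3.34²/14 = 0.00900056
  stratum Site V: (1100/4140)²·4.08²/267 = 0.00440143
V̂(ȳ_st) = 0.115964
SE(ȳ_st) = √0.115964 = 0.340535

ȳ_st ≈ 33.79, SE ≈ 0.341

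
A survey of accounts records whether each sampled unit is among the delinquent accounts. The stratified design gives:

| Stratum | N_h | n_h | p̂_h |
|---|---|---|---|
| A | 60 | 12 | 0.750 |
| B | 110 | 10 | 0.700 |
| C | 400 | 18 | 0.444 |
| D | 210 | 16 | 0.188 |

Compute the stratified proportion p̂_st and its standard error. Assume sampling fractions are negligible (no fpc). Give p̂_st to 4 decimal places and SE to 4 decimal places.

p̂_st ≈ 0.4347, SE ≈ 0.0716

N = 780; stratum weights W_h = N_h/N.
p̂_st = Σ W_h p̂_h = (60·0.750 + 110·0.700 + 400·0.444 + 210·0.188)/780 = 0.43472
V̂(p̂_st) = Σ W_h² p̂_h(1−p̂_h)/(n_h−1):
  stratum A: (60/780)²·0.750·0.250/11 = 0.000100861
  stratum B: (110/780)²·0.700·0.300/9 = 0.000464059
  stratum C: (400/780)²·0.444·0.556/17 = 0.00381891
  stratum D: (210/780)²·0.188·0.812/15 = 0.000737687
V̂(p̂_st) = 0.00512152; SE = √V̂ = 0.0715648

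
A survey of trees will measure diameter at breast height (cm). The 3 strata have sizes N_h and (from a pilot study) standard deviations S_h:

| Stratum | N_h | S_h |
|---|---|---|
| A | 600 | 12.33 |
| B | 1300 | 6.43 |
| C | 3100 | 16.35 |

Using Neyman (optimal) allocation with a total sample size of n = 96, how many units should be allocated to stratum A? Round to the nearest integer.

11

Neyman allocation: n_h = n · N_h S_h / Σ N_i S_i, with n = 96.
  stratum A: N_h·S_h = 600·12.33 = 7398.00
  stratum B: N_h·S_h = 1300·6.43 = 8359.00
  stratum C: N_h·S_h = 3100·16.35 = 50685.00
Σ N_h S_h = 66442.00
n for stratum A = 96·7398.00/66442.00 = 10.689 → 11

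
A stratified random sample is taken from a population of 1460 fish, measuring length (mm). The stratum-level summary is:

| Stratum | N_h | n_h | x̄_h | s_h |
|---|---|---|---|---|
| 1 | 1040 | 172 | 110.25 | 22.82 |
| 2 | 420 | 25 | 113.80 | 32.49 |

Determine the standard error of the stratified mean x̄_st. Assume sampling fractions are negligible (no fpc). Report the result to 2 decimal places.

V̂(x̄_st) = Σ W_h² s_h²/n_h, with W_h = N_h/N and N = 1460:
  stratum 1: (1040/1460)²·22.82²/172 = 1.53626
  stratum 2: (420/1460)²·32.49²/25 = 3.49424
V̂(x̄_st) = 5.03049
SE(x̄_st) = √5.03049 = 2.24288

SE(x̄_st) ≈ 2.24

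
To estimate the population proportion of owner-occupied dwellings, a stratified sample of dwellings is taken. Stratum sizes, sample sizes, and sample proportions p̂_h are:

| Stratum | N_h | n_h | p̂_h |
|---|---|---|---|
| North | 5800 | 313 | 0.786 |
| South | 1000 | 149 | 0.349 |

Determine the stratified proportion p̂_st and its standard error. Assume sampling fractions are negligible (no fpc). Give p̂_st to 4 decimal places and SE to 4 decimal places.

p̂_st ≈ 0.7217, SE ≈ 0.0206

N = 6800; stratum weights W_h = N_h/N.
p̂_st = Σ W_h p̂_h = (5800·0.786 + 1000·0.349)/6800 = 0.72174
V̂(p̂_st) = Σ W_h² p̂_h(1−p̂_h)/(n_h−1):
  stratum North: (5800/6800)²·0.786·0.214/312 = 0.000392211
  stratum South: (1000/6800)²·0.349·0.651/148 = 3.31991e-05
V̂(p̂_st) = 0.00042541; SE = √V̂ = 0.0206255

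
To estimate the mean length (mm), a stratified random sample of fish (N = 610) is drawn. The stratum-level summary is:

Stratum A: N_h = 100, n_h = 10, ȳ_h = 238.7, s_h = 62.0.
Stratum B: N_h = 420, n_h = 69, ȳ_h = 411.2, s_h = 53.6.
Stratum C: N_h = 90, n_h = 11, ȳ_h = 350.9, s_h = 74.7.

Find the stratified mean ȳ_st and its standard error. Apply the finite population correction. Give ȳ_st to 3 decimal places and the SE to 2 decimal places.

ȳ_st ≈ 374.025, SE ≈ 5.96

ȳ_st = Σ W_h ȳ_h = (100·238.7 + 420·411.2 + 90·350.9)/610 = 374.02459
V̂(ȳ_st) = Σ W_h² (1 − n_h/N_h) s_h²/n_h, with W_h = N_h/N and N = 610:
  stratum A: (100/610)²·(1 − 10/100)·62.0²/10 = 9.2975
  stratum B: (420/610)²·(1 − 69/420)·53.6²/69 = 16.4959
  stratum C: (90/610)²·(1 − 11/90)·74.7²/11 = 9.69301
V̂(ȳ_st) = 35.4865
SE(ȳ_st) = √35.4865 = 5.95705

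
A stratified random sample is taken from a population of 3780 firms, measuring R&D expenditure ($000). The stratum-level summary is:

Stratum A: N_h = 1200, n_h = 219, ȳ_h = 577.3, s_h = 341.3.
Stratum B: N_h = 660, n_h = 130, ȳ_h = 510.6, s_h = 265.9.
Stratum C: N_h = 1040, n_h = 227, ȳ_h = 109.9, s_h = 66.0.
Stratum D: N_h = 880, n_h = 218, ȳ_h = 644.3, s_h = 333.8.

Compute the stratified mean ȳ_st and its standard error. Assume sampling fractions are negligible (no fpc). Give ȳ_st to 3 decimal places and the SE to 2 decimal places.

ȳ_st = Σ W_h ȳ_h = (1200·577.3 + 660·510.6 + 1040·109.9 + 880·644.3)/3780 = 452.65503
V̂(ȳ_st) = Σ W_h² s_h²/n_h, with W_h = N_h/N and N = 3780:
  stratum A: (1200/3780)²·341.3²/219 = 53.6053
  stratum B: (660/3780)²·265.9²/130 = 16.5805
  stratum C: (1040/3780)²·66.0²/227 = 1.4526
  stratum D: (880/3780)²·333.8²/218 = 27.7012
V̂(ȳ_st) = 99.3395
SE(ȳ_st) = √99.3395 = 9.96692

ȳ_st ≈ 452.655, SE ≈ 9.97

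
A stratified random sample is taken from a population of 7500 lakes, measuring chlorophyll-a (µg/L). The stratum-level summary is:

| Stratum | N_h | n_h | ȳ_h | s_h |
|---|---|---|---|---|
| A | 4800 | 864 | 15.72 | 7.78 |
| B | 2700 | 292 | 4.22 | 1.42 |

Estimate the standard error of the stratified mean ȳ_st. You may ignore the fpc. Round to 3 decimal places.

V̂(ȳ_st) = Σ W_h² s_h²/n_h, with W_h = N_h/N and N = 7500:
  stratum A: (4800/7500)²·7.78²/864 = 0.0286949
  stratum B: (2700/7500)²·1.42²/292 = 0.00089495
V̂(ȳ_st) = 0.0295899
SE(ȳ_st) = √0.0295899 = 0.172017

SE(ȳ_st) ≈ 0.172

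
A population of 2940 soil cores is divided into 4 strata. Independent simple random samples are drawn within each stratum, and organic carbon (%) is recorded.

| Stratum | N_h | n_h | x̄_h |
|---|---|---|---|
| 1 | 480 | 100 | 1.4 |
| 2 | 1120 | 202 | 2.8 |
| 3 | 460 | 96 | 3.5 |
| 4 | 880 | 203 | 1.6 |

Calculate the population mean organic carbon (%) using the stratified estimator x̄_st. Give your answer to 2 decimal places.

x̄_st ≈ 2.32

N = Σ N_h = 2940. Stratum weights W_h = N_h/N.
x̄_st = (480·1.4 + 1120·2.8 + 460·3.5 + 880·1.6) / 2940 = 2.3218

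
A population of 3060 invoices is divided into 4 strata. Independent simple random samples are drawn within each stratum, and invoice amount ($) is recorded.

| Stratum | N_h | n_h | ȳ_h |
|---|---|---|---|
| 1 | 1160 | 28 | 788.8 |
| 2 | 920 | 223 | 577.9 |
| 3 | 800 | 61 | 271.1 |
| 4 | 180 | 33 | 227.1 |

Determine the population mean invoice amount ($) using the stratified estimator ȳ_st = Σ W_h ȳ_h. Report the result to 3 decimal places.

ȳ_st ≈ 557.005

N = Σ N_h = 3060. Stratum weights W_h = N_h/N.
ȳ_st = (1160·788.8 + 920·577.9 + 800·271.1 + 180·227.1) / 3060 = 557.00458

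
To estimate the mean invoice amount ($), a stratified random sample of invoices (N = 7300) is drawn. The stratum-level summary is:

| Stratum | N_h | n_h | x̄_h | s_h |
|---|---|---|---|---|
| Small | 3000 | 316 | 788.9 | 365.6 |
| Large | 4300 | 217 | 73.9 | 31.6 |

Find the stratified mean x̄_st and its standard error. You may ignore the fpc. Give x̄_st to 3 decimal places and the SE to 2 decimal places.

x̄_st = Σ W_h x̄_h = (3000·788.9 + 4300·73.9)/7300 = 367.73562
V̂(x̄_st) = Σ W_h² s_h²/n_h, with W_h = N_h/N and N = 7300:
  stratum Small: (3000/7300)²·365.6²/316 = 71.4368
  stratum Large: (4300/7300)²·31.6²/217 = 1.59663
V̂(x̄_st) = 73.0334
SE(x̄_st) = √73.0334 = 8.54596

x̄_st ≈ 367.736, SE ≈ 8.55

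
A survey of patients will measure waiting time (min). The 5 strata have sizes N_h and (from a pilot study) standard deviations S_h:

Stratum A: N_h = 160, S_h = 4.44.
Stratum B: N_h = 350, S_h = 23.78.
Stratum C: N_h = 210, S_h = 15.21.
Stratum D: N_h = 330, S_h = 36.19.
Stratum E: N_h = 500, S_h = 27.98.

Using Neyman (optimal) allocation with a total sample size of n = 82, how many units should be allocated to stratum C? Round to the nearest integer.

Neyman allocation: n_h = n · N_h S_h / Σ N_i S_i, with n = 82.
  stratum A: N_h·S_h = 160·4.44 = 710.40
  stratum B: N_h·S_h = 350·23.78 = 8323.00
  stratum C: N_h·S_h = 210·15.21 = 3194.10
  stratum D: N_h·S_h = 330·36.19 = 11942.70
  stratum E: N_h·S_h = 500·27.98 = 13990.00
Σ N_h S_h = 38160.20
n for stratum C = 82·3194.10/38160.20 = 6.864 → 7

7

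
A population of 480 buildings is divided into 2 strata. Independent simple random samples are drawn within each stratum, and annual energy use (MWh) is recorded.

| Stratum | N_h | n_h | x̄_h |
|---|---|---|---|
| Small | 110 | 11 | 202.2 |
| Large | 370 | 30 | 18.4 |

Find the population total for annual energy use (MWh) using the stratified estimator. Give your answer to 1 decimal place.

τ̂_st ≈ 29050.0

τ̂_st = Σ N_h x̄_h = 110·202.2 + 370·18.4 = 29050.0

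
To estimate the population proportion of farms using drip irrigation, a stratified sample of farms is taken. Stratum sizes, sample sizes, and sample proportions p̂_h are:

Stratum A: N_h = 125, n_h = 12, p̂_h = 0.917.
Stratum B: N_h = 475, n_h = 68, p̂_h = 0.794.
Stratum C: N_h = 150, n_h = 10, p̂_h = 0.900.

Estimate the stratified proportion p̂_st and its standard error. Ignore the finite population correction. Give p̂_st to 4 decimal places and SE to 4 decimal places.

p̂_st ≈ 0.8357, SE ≈ 0.0396

N = 750; stratum weights W_h = N_h/N.
p̂_st = Σ W_h p̂_h = (125·0.917 + 475·0.794 + 150·0.900)/750 = 0.83570
V̂(p̂_st) = Σ W_h² p̂_h(1−p̂_h)/(n_h−1):
  stratum A: (125/750)²·0.917·0.083/11 = 0.000192199
  stratum B: (475/750)²·0.794·0.206/67 = 0.000979214
  stratum C: (150/750)²·0.900·0.100/9 = 0.0004
V̂(p̂_st) = 0.00157141; SE = √V̂ = 0.0396411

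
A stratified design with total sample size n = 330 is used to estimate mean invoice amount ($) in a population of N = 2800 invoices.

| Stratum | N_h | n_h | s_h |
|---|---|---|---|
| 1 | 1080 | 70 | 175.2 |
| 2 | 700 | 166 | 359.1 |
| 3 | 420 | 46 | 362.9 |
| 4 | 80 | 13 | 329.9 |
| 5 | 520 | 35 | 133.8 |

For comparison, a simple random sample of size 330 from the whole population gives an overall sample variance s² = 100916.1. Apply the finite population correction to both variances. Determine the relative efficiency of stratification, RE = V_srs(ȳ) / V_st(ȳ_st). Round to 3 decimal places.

V̂(ȳ_st) = Σ W_h² (1 − n_h/N_h) s_h²/n_h, with W_h = N_h/N and N = 2800:
  stratum 1: (1080/2800)²·(1 − 70/1080)·175.2²/70 = 61.0097
  stratum 2: (700/2800)²·(1 − 166/700)·359.1²/166 = 37.0379
  stratum 3: (420/2800)²·(1 − 46/420)·362.9²/46 = 57.3616
  stratum 4: (80/2800)²·(1 − 13/80)·329.9²/13 = 5.72361
  stratum 5: (520/2800)²·(1 − 35/520)·133.8²/35 = 16.4541
V_st = 177.587
V_srs = (1 − 330/2800)·100916.1/330 = 269.765
Relative efficiency = V_srs / V_st = 269.765/177.587 = 1.5191

RE ≈ 1.519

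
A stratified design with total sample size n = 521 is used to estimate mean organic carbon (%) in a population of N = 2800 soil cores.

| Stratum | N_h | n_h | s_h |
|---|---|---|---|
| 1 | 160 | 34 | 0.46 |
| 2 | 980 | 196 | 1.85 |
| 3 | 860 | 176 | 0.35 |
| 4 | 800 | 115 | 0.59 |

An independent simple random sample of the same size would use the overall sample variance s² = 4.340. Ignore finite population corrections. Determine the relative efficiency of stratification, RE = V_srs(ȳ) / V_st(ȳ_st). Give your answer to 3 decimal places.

V̂(ȳ_st) = Σ W_h² s_h²/n_h, with W_h = N_h/N and N = 2800:
  stratum 1: (160/2800)²·0.46²/34 = 2.03217e-05
  stratum 2: (980/2800)²·1.85²/196 = 0.00213906
  stratum 3: (860/2800)²·0.35²/176 = 6.56605e-05
  stratum 4: (800/2800)²·0.59²/115 = 0.000247098
V_st = 0.00247214
V_srs = s²/n = 4.340/521 = 0.00833013
Relative efficiency = V_srs / V_st = 0.00833013/0.00247214 = 3.3696

RE ≈ 3.370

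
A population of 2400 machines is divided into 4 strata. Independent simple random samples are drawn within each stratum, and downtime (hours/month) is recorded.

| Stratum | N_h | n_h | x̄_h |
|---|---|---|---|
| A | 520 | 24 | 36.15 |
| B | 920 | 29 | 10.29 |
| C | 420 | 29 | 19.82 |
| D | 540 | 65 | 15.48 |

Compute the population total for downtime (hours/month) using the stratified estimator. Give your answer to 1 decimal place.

τ̂_st = Σ N_h x̄_h = 520·36.15 + 920·10.29 + 420·19.82 + 540·15.48 = 44948.4

τ̂_st ≈ 44948.4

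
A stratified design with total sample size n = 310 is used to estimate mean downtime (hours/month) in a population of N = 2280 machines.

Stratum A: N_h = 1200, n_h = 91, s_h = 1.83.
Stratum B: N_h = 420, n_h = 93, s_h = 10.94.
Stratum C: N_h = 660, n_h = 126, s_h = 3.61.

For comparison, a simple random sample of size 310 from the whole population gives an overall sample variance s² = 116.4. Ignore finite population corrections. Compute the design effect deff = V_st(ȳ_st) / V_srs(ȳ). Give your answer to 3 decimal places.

deff ≈ 0.167

V̂(ȳ_st) = Σ W_h² s_h²/n_h, with W_h = N_h/N and N = 2280:
  stratum A: (1200/2280)²·1.83²/91 = 0.0101942
  stratum B: (420/2280)²·10.94²/93 = 0.0436697
  stratum C: (660/2280)²·3.61²/126 = 0.00866687
V_st = 0.0625308
V_srs = s²/n = 116.4/310 = 0.375484
deff = V_st / V_srs = 0.0625308/0.375484 = 0.1665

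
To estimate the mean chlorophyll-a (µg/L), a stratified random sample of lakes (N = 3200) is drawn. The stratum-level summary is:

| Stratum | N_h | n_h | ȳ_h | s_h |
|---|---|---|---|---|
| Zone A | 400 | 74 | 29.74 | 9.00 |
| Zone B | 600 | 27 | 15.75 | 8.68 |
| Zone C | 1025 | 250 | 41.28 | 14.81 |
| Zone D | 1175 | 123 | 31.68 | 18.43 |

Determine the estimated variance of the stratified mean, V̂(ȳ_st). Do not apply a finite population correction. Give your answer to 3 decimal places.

V̂(ȳ_st) ≈ 0.578

V̂(ȳ_st) = Σ W_h² s_h²/n_h, with W_h = N_h/N and N = 3200:
  stratum Zone A: (400/3200)²·9.00²/74 = 0.017103
  stratum Zone B: (600/3200)²·8.68²/27 = 0.0981021
  stratum Zone C: (1025/3200)²·14.81²/250 = 0.0900156
  stratum Zone D: (1175/3200)²·18.43²/123 = 0.372324
V̂(ȳ_st) = 0.577545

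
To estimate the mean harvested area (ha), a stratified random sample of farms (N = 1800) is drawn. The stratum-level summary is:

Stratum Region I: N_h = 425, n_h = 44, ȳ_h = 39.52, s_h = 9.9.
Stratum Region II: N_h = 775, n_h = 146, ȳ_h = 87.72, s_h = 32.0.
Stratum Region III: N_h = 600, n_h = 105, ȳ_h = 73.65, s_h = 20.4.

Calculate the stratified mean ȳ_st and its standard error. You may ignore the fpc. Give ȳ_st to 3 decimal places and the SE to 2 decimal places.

ȳ_st ≈ 71.649, SE ≈ 1.37

ȳ_st = Σ W_h ȳ_h = (425·39.52 + 775·87.72 + 600·73.65)/1800 = 71.64944
V̂(ȳ_st) = Σ W_h² s_h²/n_h, with W_h = N_h/N and N = 1800:
  stratum Region I: (425/1800)²·9.9²/44 = 0.12418
  stratum Region II: (775/1800)²·32.0²/146 = 1.30019
  stratum Region III: (600/1800)²·20.4²/105 = 0.440381
V̂(ȳ_st) = 1.86475
SE(ȳ_st) = √1.86475 = 1.36556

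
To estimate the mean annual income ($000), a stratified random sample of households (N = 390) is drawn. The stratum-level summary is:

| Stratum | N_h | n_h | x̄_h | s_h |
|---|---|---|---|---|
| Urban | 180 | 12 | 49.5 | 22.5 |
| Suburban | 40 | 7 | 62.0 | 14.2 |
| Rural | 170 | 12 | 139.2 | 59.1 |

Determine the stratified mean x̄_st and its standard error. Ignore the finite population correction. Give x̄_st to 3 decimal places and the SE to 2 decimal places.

x̄_st = Σ W_h x̄_h = (180·49.5 + 40·62.0 + 170·139.2)/390 = 89.88205
V̂(x̄_st) = Σ W_h² s_h²/n_h, with W_h = N_h/N and N = 390:
  stratum Urban: (180/390)²·22.5²/12 = 8.98669
  stratum Suburban: (40/390)²·14.2²/7 = 0.303019
  stratum Rural: (170/390)²·59.1²/12 = 55.3047
V̂(x̄_st) = 64.5944
SE(x̄_st) = √64.5944 = 8.03707

x̄_st ≈ 89.882, SE ≈ 8.04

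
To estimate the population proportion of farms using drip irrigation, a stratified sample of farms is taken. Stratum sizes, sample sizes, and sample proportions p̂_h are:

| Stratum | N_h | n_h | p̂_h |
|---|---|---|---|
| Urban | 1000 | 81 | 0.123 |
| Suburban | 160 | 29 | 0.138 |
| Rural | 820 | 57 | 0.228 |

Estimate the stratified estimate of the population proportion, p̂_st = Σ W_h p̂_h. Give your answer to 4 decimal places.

p̂_st ≈ 0.1677

N = 1980; stratum weights W_h = N_h/N.
p̂_st = Σ W_h p̂_h = (1000·0.123 + 160·0.138 + 820·0.228)/1980 = 0.16770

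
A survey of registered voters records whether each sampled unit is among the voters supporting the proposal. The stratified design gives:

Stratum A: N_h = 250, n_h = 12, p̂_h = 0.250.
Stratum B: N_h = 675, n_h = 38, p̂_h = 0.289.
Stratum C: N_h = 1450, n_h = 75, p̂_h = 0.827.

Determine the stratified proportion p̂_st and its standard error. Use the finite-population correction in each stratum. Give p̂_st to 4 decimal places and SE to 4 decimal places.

p̂_st ≈ 0.6134, SE ≈ 0.0359

N = 2375; stratum weights W_h = N_h/N.
p̂_st = Σ W_h p̂_h = (250·0.250 + 675·0.289 + 1450·0.827)/2375 = 0.61336
V̂(p̂_st) = Σ W_h² (1 − n_h/N_h) p̂_h(1−p̂_h)/(n_h−1):
  stratum A: (250/2375)²·(1 − 12/250)·0.250·0.750/11 = 0.000179804
  stratum B: (675/2375)²·(1 − 38/675)·0.289·0.711/37 = 0.000423333
  stratum C: (1450/2375)²·(1 − 75/1450)·0.827·0.173/74 = 0.000683382
V̂(p̂_st) = 0.00128652; SE = √V̂ = 0.0358681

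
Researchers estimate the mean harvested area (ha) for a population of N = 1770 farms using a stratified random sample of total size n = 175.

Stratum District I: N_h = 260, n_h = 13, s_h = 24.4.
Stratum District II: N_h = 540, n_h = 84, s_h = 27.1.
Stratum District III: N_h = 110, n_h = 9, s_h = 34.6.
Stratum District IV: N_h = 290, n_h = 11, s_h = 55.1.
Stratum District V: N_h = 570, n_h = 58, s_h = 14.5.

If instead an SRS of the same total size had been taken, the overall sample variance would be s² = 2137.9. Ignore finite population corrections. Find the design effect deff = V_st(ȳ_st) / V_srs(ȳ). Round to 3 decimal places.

V̂(ȳ_st) = Σ W_h² s_h²/n_h, with W_h = N_h/N and N = 1770:
  stratum District I: (260/1770)²·24.4²/13 = 0.988181
  stratum District II: (540/1770)²·27.1²/84 = 0.813767
  stratum District III: (110/1770)²·34.6²/9 = 0.513746
  stratum District IV: (290/1770)²·55.1²/11 = 7.40901
  stratum District V: (570/1770)²·14.5²/58 = 0.375934
V_st = 10.1006
V_srs = s²/n = 2137.9/175 = 12.2166
deff = V_st / V_srs = 10.1006/12.2166 = 0.8268

deff ≈ 0.827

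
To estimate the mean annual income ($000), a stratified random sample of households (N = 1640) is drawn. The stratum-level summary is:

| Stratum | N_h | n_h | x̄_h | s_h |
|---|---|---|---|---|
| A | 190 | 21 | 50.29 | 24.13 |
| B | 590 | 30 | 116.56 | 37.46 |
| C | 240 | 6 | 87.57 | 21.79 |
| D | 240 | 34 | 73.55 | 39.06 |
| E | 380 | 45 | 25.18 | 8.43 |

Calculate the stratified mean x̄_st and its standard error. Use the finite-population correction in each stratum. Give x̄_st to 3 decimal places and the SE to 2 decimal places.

x̄_st = Σ W_h x̄_h = (190·50.29 + 590·116.56 + 240·87.57 + 240·73.55 + 380·25.18)/1640 = 77.17238
V̂(x̄_st) = Σ W_h² (1 − n_h/N_h) s_h²/n_h, with W_h = N_h/N and N = 1640:
  stratum A: (190/1640)²·(1 − 21/190)·24.13²/21 = 0.331015
  stratum B: (590/1640)²·(1 − 30/590)·37.46²/30 = 5.74601
  stratum C: (240/1640)²·(1 − 6/240)·21.79²/6 = 1.65235
  stratum D: (240/1640)²·(1 − 34/240)·39.06²/34 = 0.824853
  stratum E: (380/1640)²·(1 − 45/380)·8.43²/45 = 0.0747452
V̂(x̄_st) = 8.62898
SE(x̄_st) = √8.62898 = 2.93751

x̄_st ≈ 77.172, SE ≈ 2.94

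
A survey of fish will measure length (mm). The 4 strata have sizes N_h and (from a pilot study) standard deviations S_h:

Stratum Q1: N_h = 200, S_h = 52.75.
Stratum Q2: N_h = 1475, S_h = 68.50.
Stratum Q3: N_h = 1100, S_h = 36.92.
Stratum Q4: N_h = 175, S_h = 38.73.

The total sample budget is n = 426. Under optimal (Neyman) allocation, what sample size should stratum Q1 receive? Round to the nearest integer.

Neyman allocation: n_h = n · N_h S_h / Σ N_i S_i, with n = 426.
  stratum Q1: N_h·S_h = 200·52.75 = 10550.00
  stratum Q2: N_h·S_h = 1475·68.50 = 101037.50
  stratum Q3: N_h·S_h = 1100·36.92 = 40612.00
  stratum Q4: N_h·S_h = 175·38.73 = 6777.75
Σ N_h S_h = 158977.25
n for stratum Q1 = 426·10550.00/158977.25 = 28.270 → 28

28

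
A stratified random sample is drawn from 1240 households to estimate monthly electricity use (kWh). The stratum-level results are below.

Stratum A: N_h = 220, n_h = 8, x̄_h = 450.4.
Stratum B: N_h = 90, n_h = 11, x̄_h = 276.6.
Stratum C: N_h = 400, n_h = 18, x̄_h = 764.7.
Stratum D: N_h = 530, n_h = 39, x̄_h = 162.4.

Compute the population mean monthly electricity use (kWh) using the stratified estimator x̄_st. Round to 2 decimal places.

x̄_st ≈ 416.08

N = Σ N_h = 1240. Stratum weights W_h = N_h/N.
x̄_st = (220·450.4 + 90·276.6 + 400·764.7 + 530·162.4) / 1240 = 416.0758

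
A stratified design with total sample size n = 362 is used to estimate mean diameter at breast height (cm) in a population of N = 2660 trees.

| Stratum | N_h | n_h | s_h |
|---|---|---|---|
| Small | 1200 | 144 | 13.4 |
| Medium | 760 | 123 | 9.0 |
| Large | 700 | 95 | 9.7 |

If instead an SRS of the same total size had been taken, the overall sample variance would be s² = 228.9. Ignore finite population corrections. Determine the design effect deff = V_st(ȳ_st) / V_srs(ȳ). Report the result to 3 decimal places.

deff ≈ 0.595

V̂(ȳ_st) = Σ W_h² s_h²/n_h, with W_h = N_h/N and N = 2660:
  stratum Small: (1200/2660)²·13.4²/144 = 0.253774
  stratum Medium: (760/2660)²·9.0²/123 = 0.0537581
  stratum Large: (700/2660)²·9.7²/95 = 0.0685887
V_st = 0.37612
V_srs = s²/n = 228.9/362 = 0.63232
deff = V_st / V_srs = 0.37612/0.63232 = 0.5948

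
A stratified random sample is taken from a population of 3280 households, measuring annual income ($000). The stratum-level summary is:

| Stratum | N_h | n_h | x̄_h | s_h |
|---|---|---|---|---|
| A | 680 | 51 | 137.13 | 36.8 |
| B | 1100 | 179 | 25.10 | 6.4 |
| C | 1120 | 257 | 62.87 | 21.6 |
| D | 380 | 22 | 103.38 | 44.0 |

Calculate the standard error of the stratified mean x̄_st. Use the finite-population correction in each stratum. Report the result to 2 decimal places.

SE(x̄_st) ≈ 1.53

V̂(x̄_st) = Σ W_h² (1 − n_h/N_h) s_h²/n_h, with W_h = N_h/N and N = 3280:
  stratum A: (680/3280)²·(1 − 51/680)·36.8²/51 = 1.05569
  stratum B: (1100/3280)²·(1 − 179/1100)·6.4²/179 = 0.0215482
  stratum C: (1120/3280)²·(1 − 257/1120)·21.6²/257 = 0.163101
  stratum D: (380/3280)²·(1 − 22/380)·44.0²/22 = 1.11276
V̂(x̄_st) = 2.3531
SE(x̄_st) = √2.3531 = 1.53398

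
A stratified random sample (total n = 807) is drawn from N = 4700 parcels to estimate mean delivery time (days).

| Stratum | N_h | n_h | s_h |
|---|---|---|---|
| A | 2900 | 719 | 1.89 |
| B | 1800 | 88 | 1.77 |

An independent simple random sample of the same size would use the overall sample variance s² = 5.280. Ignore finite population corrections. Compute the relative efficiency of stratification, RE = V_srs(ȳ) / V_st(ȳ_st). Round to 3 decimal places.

RE ≈ 0.920

V̂(ȳ_st) = Σ W_h² s_h²/n_h, with W_h = N_h/N and N = 4700:
  stratum A: (2900/4700)²·1.89²/719 = 0.00189145
  stratum B: (1800/4700)²·1.77²/88 = 0.00522171
V_st = 0.00711317
V_srs = s²/n = 5.280/807 = 0.00654275
Relative efficiency = V_srs / V_st = 0.00654275/0.00711317 = 0.9198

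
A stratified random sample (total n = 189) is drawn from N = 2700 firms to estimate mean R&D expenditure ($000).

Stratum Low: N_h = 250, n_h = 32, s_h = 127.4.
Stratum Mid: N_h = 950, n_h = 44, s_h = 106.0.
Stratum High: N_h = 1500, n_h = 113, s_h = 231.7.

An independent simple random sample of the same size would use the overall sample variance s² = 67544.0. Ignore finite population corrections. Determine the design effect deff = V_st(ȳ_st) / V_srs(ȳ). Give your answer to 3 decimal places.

deff ≈ 0.511

V̂(ȳ_st) = Σ W_h² s_h²/n_h, with W_h = N_h/N and N = 2700:
  stratum Low: (250/2700)²·127.4²/32 = 4.34852
  stratum Mid: (950/2700)²·106.0²/44 = 31.6139
  stratum High: (1500/2700)²·231.7²/113 = 146.632
V_st = 182.594
V_srs = s²/n = 67544.0/189 = 357.376
deff = V_st / V_srs = 182.594/357.376 = 0.5109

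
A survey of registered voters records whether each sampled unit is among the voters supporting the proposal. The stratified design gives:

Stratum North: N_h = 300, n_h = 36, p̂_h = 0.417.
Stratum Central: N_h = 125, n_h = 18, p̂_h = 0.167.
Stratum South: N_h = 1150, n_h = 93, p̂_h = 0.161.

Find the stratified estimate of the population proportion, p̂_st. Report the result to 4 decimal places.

N = 1575; stratum weights W_h = N_h/N.
p̂_st = Σ W_h p̂_h = (300·0.417 + 125·0.167 + 1150·0.161)/1575 = 0.21024

p̂_st ≈ 0.2102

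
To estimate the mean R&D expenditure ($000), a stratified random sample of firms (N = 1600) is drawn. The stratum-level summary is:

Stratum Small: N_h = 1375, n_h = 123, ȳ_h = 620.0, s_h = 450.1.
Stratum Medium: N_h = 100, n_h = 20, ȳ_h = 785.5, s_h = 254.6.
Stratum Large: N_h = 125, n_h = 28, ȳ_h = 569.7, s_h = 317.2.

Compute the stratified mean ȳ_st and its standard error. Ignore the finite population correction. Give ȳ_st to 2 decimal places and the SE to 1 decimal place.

ȳ_st = Σ W_h ȳ_h = (1375·620.0 + 100·785.5 + 125·569.7)/1600 = 626.41406
V̂(ȳ_st) = Σ W_h² s_h²/n_h, with W_h = N_h/N and N = 1600:
  stratum Small: (1375/1600)²·450.1²/123 = 1216.41
  stratum Medium: (100/1600)²·254.6²/20 = 12.6604
  stratum Large: (125/1600)²·317.2²/28 = 21.9325
V̂(ȳ_st) = 1251
SE(ȳ_st) = √1251 = 35.3695

ȳ_st ≈ 626.41, SE ≈ 35.4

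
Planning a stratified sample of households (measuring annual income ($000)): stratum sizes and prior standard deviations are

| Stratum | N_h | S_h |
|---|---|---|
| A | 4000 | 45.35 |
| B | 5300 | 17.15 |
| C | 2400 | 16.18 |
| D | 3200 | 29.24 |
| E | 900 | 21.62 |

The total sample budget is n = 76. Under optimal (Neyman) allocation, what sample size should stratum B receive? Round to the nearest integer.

Neyman allocation: n_h = n · N_h S_h / Σ N_i S_i, with n = 76.
  stratum A: N_h·S_h = 4000·45.35 = 181400.00
  stratum B: N_h·S_h = 5300·17.15 = 90895.00
  stratum C: N_h·S_h = 2400·16.18 = 38832.00
  stratum D: N_h·S_h = 3200·29.24 = 93568.00
  stratum E: N_h·S_h = 900·21.62 = 19458.00
Σ N_h S_h = 424153.00
n for stratum B = 76·90895.00/424153.00 = 16.287 → 16

16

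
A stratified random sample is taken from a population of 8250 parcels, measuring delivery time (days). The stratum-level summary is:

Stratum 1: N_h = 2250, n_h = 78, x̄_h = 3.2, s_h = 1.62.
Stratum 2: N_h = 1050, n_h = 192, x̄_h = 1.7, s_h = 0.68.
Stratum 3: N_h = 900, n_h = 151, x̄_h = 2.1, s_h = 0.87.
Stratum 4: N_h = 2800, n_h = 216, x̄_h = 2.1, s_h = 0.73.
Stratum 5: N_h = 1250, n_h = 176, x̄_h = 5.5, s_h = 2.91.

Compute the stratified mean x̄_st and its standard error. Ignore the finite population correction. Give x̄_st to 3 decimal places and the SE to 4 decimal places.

x̄_st = Σ W_h x̄_h = (2250·3.2 + 1050·1.7 + 900·2.1 + 2800·2.1 + 1250·5.5)/8250 = 2.86424
V̂(x̄_st) = Σ W_h² s_h²/n_h, with W_h = N_h/N and N = 8250:
  stratum 1: (2250/8250)²·1.62²/78 = 0.00250261
  stratum 2: (1050/8250)²·0.68²/192 = 3.9011e-05
  stratum 3: (900/8250)²·0.87²/151 = 5.96539e-05
  stratum 4: (2800/8250)²·0.73²/216 = 0.000284184
  stratum 5: (1250/8250)²·2.91²/176 = 0.00110455
V̂(x̄_st) = 0.00399001
SE(x̄_st) = √0.00399001 = 0.0631665

x̄_st ≈ 2.864, SE ≈ 0.0632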